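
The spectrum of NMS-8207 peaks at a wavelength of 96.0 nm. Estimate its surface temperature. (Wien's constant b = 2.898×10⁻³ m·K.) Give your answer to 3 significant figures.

3.02×10^4 K

T = b/λ_max = 2.898×10⁻³ / (96.0×10⁻⁹) = 3.019×10^4 K.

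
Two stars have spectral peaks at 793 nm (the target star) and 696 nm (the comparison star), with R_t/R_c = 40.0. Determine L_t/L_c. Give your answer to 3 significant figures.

Wien's law gives T ∝ 1/λ_max, so T_t/T_c = λ_c/λ_t = 696/793 = 0.8777.
Then L ∝ R²T⁴ gives L_t/L_c = (40.0)² × (0.8777)⁴ = 1600 × 0.5934 = 949.4.

949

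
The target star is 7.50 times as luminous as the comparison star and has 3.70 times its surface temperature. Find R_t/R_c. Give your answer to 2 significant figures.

0.20

L ∝ R²T⁴ gives R ∝ √L / T², so
R_t/R_c = √(7.50) / (3.70)² = 2.739 / 13.69 = 0.2000.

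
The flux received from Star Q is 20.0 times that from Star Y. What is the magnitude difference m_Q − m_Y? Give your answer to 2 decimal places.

m_Q − m_Y = −2.5 log₁₀(F_Q/F_Y) = −2.5 log₁₀(20.0) = −2.5 × (1.301) = -3.253.

-3.25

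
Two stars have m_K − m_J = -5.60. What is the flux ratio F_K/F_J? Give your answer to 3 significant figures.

174

F_K/F_J = 10^(−(m_K − m_J)/2.5) = 10^(5.60/2.5) = 10^2.240 = 173.8.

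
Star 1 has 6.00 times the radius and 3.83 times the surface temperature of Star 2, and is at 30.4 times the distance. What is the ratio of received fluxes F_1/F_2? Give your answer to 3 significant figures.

L_1/L_2 = (R_1/R_2)²(T_1/T_2)⁴ = (6.00)² × (3.83)⁴ = 7746.
F_1/F_2 = (L_1/L_2)/(d_1/d_2)² = 7746 / (30.4)² = 8.382.

8.38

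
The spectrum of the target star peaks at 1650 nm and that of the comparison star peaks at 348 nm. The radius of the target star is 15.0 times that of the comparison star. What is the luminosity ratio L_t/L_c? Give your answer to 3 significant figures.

0.445

Wien's law gives T ∝ 1/λ_max, so T_t/T_c = λ_c/λ_t = 348/1650 = 0.2109.
Then L ∝ R²T⁴ gives L_t/L_c = (15.0)² × (0.2109)⁴ = 225.0 × 0.001979 = 0.4452.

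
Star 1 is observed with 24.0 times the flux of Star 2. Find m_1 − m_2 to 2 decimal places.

-3.45

m_1 − m_2 = −2.5 log₁₀(F_1/F_2) = −2.5 log₁₀(24.0) = −2.5 × (1.380) = -3.451.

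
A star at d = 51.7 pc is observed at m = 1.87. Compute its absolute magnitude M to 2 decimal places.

M = m − 5 log₁₀(d/10 pc) = 1.87 − 5 log₁₀(51.7/10)
  = 1.87 − 5 × 0.713 = 1.87 − 3.57 = -1.70.

-1.70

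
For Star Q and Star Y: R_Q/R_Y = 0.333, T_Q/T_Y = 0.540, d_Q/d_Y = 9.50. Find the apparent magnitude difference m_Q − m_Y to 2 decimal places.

L_Q/L_Y = (0.333)²(0.540)⁴ = 0.009429.
F_Q/F_Y = (L_Q/L_Y)/(d_Q/d_Y)² = 0.009429/90.25 = 1.045×10^-4.
m_Q − m_Y = −2.5 log₁₀(1.045×10^-4) = 9.95.

9.95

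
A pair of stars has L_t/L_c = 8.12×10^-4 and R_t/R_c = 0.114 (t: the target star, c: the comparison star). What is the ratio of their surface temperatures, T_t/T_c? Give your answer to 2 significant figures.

0.50

L ∝ R²T⁴ gives T ∝ (L/R²)^(1/4), so
T_t/T_c = (8.12×10^-4 / 0.114²)^(1/4) = (0.06248)^(1/4) = 0.5000.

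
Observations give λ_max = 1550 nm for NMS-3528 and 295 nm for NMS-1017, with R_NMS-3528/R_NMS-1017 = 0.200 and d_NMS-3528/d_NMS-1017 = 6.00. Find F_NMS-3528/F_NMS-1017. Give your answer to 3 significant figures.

1.46×10^-6

Wien's law: T_NMS-3528/T_NMS-1017 = λ_NMS-1017/λ_NMS-3528 = 295/1550 = 0.1903.
L_NMS-3528/L_NMS-1017 = (R_NMS-3528/R_NMS-1017)²(T_NMS-3528/T_NMS-1017)⁴ = (0.200)²(0.1903)⁴ = 5.248×10^-5.
F_NMS-3528/F_NMS-1017 = (L_NMS-3528/L_NMS-1017)/(d_NMS-3528/d_NMS-1017)² = 5.248×10^-5/(6.00)² = 1.458×10^-6.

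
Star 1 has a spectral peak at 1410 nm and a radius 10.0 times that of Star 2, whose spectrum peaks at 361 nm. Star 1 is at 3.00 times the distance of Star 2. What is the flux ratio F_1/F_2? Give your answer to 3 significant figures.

0.0477

Wien's law: T_1/T_2 = λ_2/λ_1 = 361/1410 = 0.2560.
L_1/L_2 = (R_1/R_2)²(T_1/T_2)⁴ = (10.0)²(0.2560)⁴ = 0.4297.
F_1/F_2 = (L_1/L_2)/(d_1/d_2)² = 0.4297/(3.00)² = 0.04774.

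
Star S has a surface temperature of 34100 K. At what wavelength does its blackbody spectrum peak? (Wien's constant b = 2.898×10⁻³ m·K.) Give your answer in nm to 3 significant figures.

λ_max = b/T = 2.898×10⁻³ / 34100 = 8.50×10^-8 m = 84.99 nm.

85.0 nm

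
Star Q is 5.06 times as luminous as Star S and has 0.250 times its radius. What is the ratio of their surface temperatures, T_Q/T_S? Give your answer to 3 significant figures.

L ∝ R²T⁴ gives T ∝ (L/R²)^(1/4), so
T_Q/T_S = (5.06 / 0.250²)^(1/4) = (80.96)^(1/4) = 3.000.

3.00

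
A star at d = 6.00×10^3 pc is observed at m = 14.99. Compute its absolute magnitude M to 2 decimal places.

1.10

M = m − 5 log₁₀(d/10 pc) = 14.99 − 5 log₁₀(6.00×10^3/10)
  = 14.99 − 5 × 2.778 = 14.99 − 13.89 = 1.10.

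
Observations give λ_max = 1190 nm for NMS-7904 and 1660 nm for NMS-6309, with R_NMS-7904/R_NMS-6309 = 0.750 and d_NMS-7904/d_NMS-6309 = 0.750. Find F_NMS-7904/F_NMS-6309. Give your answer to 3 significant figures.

3.79

Wien's law: T_NMS-7904/T_NMS-6309 = λ_NMS-6309/λ_NMS-7904 = 1660/1190 = 1.395.
L_NMS-7904/L_NMS-6309 = (R_NMS-7904/R_NMS-6309)²(T_NMS-7904/T_NMS-6309)⁴ = (0.750)²(1.395)⁴ = 2.130.
F_NMS-7904/F_NMS-6309 = (L_NMS-7904/L_NMS-6309)/(d_NMS-7904/d_NMS-6309)² = 2.130/(0.750)² = 3.787.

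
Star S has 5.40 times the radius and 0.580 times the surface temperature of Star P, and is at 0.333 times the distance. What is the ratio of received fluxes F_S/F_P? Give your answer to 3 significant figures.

29.8

L_S/L_P = (R_S/R_P)²(T_S/T_P)⁴ = (5.40)² × (0.580)⁴ = 3.300.
F_S/F_P = (L_S/L_P)/(d_S/d_P)² = 3.300 / (0.333)² = 29.76.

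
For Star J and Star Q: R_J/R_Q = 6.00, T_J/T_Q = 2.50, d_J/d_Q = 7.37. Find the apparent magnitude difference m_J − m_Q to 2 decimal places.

-3.53

L_J/L_Q = (6.00)²(2.50)⁴ = 1406.
F_J/F_Q = (L_J/L_Q)/(d_J/d_Q)² = 1406/54.32 = 25.89.
m_J − m_Q = −2.5 log₁₀(25.89) = -3.53.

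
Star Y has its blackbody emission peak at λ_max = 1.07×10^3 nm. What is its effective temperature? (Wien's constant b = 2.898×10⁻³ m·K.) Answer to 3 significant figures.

2.71×10^3 K

T = b/λ_max = 2.898×10⁻³ / (1.07×10^3×10⁻⁹) = 2708 K.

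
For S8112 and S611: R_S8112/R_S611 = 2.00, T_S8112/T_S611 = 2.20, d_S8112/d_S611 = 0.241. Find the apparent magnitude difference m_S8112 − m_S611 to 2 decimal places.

L_S8112/L_S611 = (2.00)²(2.20)⁴ = 93.70.
F_S8112/F_S611 = (L_S8112/L_S611)/(d_S8112/d_S611)² = 93.70/0.05808 = 1613.
m_S8112 − m_S611 = −2.5 log₁₀(1613) = -8.02.

-8.02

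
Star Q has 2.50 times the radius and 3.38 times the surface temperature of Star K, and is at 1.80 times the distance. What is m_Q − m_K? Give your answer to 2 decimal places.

-6.00

L_Q/L_K = (2.50)²(3.38)⁴ = 815.7.
F_Q/F_K = (L_Q/L_K)/(d_Q/d_K)² = 815.7/3.240 = 251.8.
m_Q − m_K = −2.5 log₁₀(251.8) = -6.00.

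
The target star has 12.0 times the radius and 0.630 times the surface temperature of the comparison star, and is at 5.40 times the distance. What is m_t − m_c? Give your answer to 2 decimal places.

0.27

L_t/L_c = (12.0)²(0.630)⁴ = 22.68.
F_t/F_c = (L_t/L_c)/(d_t/d_c)² = 22.68/29.16 = 0.7779.
m_t − m_c = −2.5 log₁₀(0.7779) = 0.27.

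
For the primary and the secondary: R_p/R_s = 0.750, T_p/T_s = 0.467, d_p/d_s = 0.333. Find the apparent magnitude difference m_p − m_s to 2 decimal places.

L_p/L_s = (0.750)²(0.467)⁴ = 0.02675.
F_p/F_s = (L_p/L_s)/(d_p/d_s)² = 0.02675/0.1109 = 0.2413.
m_p − m_s = −2.5 log₁₀(0.2413) = 1.54.

1.54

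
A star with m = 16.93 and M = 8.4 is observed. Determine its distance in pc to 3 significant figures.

m − M = 5 log₁₀(d/10 pc)
16.93 − (8.4) = 8.53 = 5 log₁₀(d/10)
d = 10 × 10^(8.53/5) = 10 × 10^1.706 = 508.2 pc.

508 pc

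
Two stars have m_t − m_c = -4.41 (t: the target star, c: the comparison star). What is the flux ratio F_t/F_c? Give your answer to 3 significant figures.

58.1

F_t/F_c = 10^(−(m_t − m_c)/2.5) = 10^(4.41/2.5) = 10^1.764 = 58.08.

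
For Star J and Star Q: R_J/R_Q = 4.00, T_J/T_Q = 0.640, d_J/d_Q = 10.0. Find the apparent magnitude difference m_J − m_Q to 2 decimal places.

3.93

L_J/L_Q = (4.00)²(0.640)⁴ = 2.684.
F_J/F_Q = (L_J/L_Q)/(d_J/d_Q)² = 2.684/100.0 = 0.02684.
m_J − m_Q = −2.5 log₁₀(0.02684) = 3.93.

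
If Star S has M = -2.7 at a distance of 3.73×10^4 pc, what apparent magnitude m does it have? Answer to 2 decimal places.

15.16

m = M + 5 log₁₀(d/10 pc) = -2.7 + 5 log₁₀(3.73×10^4/10)
  = -2.7 + 5 × 3.572 = -2.7 + 17.86 = 15.16.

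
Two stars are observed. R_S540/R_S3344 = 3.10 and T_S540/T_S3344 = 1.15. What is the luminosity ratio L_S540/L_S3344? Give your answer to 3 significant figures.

From the Stefan–Boltzmann law, L ∝ R²T⁴, so
L_S540/L_S3344 = (R_S540/R_S3344)² (T_S540/T_S3344)⁴ = (3.10)² × (1.15)⁴ = 9.610 × 1.749 = 16.81.

16.8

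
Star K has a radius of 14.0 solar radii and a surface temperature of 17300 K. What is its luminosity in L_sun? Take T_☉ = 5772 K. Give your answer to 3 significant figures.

L/L_☉ = (R/R_☉)² (T/T_☉)⁴ = (14.0)² × (17300/5772)⁴
       = 196.0 × (2.997)⁴ = 196.0 × 80.70 = 1.582×10^4.

1.58×10^4 L_sun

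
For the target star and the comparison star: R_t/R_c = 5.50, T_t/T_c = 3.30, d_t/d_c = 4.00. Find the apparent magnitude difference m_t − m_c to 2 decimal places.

L_t/L_c = (5.50)²(3.30)⁴ = 3587.
F_t/F_c = (L_t/L_c)/(d_t/d_c)² = 3587/16.00 = 224.2.
m_t − m_c = −2.5 log₁₀(224.2) = -5.88.

-5.88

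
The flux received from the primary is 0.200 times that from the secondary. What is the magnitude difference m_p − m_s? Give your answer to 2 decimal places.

m_p − m_s = −2.5 log₁₀(F_p/F_s) = −2.5 log₁₀(0.200) = −2.5 × (-0.699) = 1.747.

1.75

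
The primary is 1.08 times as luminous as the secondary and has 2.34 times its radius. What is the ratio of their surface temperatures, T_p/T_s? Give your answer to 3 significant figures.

L ∝ R²T⁴ gives T ∝ (L/R²)^(1/4), so
T_p/T_s = (1.08 / 2.34²)^(1/4) = (0.1972)^(1/4) = 0.6664.

0.666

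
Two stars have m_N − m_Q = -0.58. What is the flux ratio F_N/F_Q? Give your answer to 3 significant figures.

1.71

F_N/F_Q = 10^(−(m_N − m_Q)/2.5) = 10^(0.58/2.5) = 10^0.232 = 1.706.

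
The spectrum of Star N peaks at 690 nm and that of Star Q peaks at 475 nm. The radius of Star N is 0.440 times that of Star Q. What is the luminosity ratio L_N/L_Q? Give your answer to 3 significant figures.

Wien's law gives T ∝ 1/λ_max, so T_N/T_Q = λ_Q/λ_N = 475/690 = 0.6884.
Then L ∝ R²T⁴ gives L_N/L_Q = (0.440)² × (0.6884)⁴ = 0.1936 × 0.2246 = 0.04348.

0.0435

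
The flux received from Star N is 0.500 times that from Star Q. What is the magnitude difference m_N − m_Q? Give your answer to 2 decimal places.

m_N − m_Q = −2.5 log₁₀(F_N/F_Q) = −2.5 log₁₀(0.500) = −2.5 × (-0.301) = 0.753.

0.75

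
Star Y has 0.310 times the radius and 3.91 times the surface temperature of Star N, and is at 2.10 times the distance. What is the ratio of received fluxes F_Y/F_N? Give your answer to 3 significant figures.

L_Y/L_N = (R_Y/R_N)²(T_Y/T_N)⁴ = (0.310)² × (3.91)⁴ = 22.46.
F_Y/F_N = (L_Y/L_N)/(d_Y/d_N)² = 22.46 / (2.10)² = 5.093.

5.09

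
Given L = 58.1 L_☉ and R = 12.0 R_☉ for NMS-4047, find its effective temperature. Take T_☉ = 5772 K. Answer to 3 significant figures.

4.60×10^3 K

T/T_☉ = (L/L_☉)^(1/4) / (R/R_☉)^(1/2)
T = 5772 × (58.1)^(1/4) / √(12.0) = 5772 × 2.761 / 3.464 = 4600 K.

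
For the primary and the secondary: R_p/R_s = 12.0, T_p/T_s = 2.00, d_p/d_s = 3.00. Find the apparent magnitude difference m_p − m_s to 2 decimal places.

L_p/L_s = (12.0)²(2.00)⁴ = 2304.
F_p/F_s = (L_p/L_s)/(d_p/d_s)² = 2304/9.000 = 256.0.
m_p − m_s = −2.5 log₁₀(256.0) = -6.02.

-6.02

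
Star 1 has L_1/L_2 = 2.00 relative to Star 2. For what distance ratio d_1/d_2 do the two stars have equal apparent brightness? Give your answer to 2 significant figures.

Equal flux requires L_1/d_1² = L_2/d_2², so d_1/d_2 = √(L_1/L_2)
= √(2.00) = 1.414.

1.4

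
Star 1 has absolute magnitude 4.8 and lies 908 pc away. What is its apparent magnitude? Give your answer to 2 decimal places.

m = M + 5 log₁₀(d/10 pc) = 4.8 + 5 log₁₀(908/10)
  = 4.8 + 5 × 1.958 = 4.8 + 9.79 = 14.59.

14.59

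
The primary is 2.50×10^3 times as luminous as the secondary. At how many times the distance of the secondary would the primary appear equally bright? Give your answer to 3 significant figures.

50.0

Equal flux requires L_p/d_p² = L_s/d_s², so d_p/d_s = √(L_p/L_s)
= √(2.50×10^3) = 50.00.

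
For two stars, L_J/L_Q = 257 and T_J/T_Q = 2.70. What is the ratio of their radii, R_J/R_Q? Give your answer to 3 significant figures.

L ∝ R²T⁴ gives R ∝ √L / T², so
R_J/R_Q = √(257) / (2.70)² = 16.03 / 7.290 = 2.199.

2.20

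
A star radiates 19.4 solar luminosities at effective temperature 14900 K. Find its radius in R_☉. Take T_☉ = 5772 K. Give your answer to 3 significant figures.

R/R_☉ = √(L/L_☉) / (T/T_☉)² = √(19.4) / (2.581)²
       = 4.405 / 6.664 = 0.6610.

0.661 R_☉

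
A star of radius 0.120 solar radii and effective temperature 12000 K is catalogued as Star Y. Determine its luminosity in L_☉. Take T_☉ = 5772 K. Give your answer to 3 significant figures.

0.269 L_☉

L/L_☉ = (R/R_☉)² (T/T_☉)⁴ = (0.120)² × (12000/5772)⁴
       = 0.01440 × (2.079)⁴ = 0.01440 × 18.68 = 0.2690.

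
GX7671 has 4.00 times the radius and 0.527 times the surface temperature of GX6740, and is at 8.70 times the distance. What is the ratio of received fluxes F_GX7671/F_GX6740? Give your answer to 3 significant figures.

0.0163

L_GX7671/L_GX6740 = (R_GX7671/R_GX6740)²(T_GX7671/T_GX6740)⁴ = (4.00)² × (0.527)⁴ = 1.234.
F_GX7671/F_GX6740 = (L_GX7671/L_GX6740)/(d_GX7671/d_GX6740)² = 1.234 / (8.70)² = 0.01631.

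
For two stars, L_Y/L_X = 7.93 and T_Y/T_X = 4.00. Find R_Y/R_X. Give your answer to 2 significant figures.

L ∝ R²T⁴ gives R ∝ √L / T², so
R_Y/R_X = √(7.93) / (4.00)² = 2.816 / 16.00 = 0.1760.

0.18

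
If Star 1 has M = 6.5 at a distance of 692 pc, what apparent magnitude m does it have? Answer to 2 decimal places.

15.70

m = M + 5 log₁₀(d/10 pc) = 6.5 + 5 log₁₀(692/10)
  = 6.5 + 5 × 1.840 = 6.5 + 9.20 = 15.70.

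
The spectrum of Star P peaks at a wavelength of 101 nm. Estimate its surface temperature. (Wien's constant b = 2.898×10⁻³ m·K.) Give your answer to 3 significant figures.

2.87×10^4 K

T = b/λ_max = 2.898×10⁻³ / (101×10⁻⁹) = 2.869×10^4 K.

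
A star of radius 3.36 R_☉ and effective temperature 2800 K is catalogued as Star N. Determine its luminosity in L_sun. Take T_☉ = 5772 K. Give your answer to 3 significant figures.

L/L_☉ = (R/R_☉)² (T/T_☉)⁴ = (3.36)² × (2800/5772)⁴
       = 11.29 × (0.4851)⁴ = 11.29 × 0.05538 = 0.6252.

0.625 L_sun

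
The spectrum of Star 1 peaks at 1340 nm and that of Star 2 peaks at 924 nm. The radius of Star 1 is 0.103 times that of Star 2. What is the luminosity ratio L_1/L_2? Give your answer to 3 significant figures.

0.00240

Wien's law gives T ∝ 1/λ_max, so T_1/T_2 = λ_2/λ_1 = 924/1340 = 0.6896.
Then L ∝ R²T⁴ gives L_1/L_2 = (0.103)² × (0.6896)⁴ = 0.01061 × 0.2261 = 0.002399.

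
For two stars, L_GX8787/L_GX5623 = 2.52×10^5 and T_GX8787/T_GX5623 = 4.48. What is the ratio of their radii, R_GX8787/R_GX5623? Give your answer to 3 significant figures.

25.0

L ∝ R²T⁴ gives R ∝ √L / T², so
R_GX8787/R_GX5623 = √(2.52×10^5) / (4.48)² = 502.0 / 20.07 = 25.01.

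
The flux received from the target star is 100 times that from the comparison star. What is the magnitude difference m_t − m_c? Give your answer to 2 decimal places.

m_t − m_c = −2.5 log₁₀(F_t/F_c) = −2.5 log₁₀(100) = −2.5 × (2.000) = -5.000.

-5.00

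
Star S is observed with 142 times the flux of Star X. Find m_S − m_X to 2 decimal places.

-5.38

m_S − m_X = −2.5 log₁₀(F_S/F_X) = −2.5 log₁₀(142) = −2.5 × (2.152) = -5.381.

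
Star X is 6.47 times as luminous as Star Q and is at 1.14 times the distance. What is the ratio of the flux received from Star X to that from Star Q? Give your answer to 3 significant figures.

4.98

F = L/(4πd²), so F_X/F_Q = (L_X/L_Q) / (d_X/d_Q)²
= 6.47 / (1.14)² = 6.47 / 1.300 = 4.978.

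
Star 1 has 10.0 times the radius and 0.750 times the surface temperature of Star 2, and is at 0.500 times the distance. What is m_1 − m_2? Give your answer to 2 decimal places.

-5.26

L_1/L_2 = (10.0)²(0.750)⁴ = 31.64.
F_1/F_2 = (L_1/L_2)/(d_1/d_2)² = 31.64/0.2500 = 126.6.
m_1 − m_2 = −2.5 log₁₀(126.6) = -5.26.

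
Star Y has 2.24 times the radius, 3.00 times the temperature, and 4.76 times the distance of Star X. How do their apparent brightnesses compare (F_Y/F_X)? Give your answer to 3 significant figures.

17.9

L_Y/L_X = (R_Y/R_X)²(T_Y/T_X)⁴ = (2.24)² × (3.00)⁴ = 406.4.
F_Y/F_X = (L_Y/L_X)/(d_Y/d_X)² = 406.4 / (4.76)² = 17.94.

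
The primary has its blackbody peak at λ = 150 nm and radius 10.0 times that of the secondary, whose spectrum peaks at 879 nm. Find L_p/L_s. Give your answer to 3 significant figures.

Wien's law gives T ∝ 1/λ_max, so T_p/T_s = λ_s/λ_p = 879/150 = 5.860.
Then L ∝ R²T⁴ gives L_p/L_s = (10.0)² × (5.860)⁴ = 100.0 × 1179 = 1.179×10^5.

1.18×10^5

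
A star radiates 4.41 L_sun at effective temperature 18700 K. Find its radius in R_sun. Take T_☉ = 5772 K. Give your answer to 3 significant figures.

0.200 R_sun

R/R_☉ = √(L/L_☉) / (T/T_☉)² = √(4.41) / (3.240)²
       = 2.100 / 10.50 = 0.2001.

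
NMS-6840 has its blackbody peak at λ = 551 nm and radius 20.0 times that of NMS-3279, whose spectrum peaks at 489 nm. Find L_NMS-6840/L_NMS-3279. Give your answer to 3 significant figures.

248

Wien's law gives T ∝ 1/λ_max, so T_NMS-6840/T_NMS-3279 = λ_NMS-3279/λ_NMS-6840 = 489/551 = 0.8875.
Then L ∝ R²T⁴ gives L_NMS-6840/L_NMS-3279 = (20.0)² × (0.8875)⁴ = 400.0 × 0.6203 = 248.1.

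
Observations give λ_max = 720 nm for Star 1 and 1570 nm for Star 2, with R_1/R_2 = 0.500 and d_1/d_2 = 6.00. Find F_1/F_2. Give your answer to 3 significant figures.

Wien's law: T_1/T_2 = λ_2/λ_1 = 1570/720 = 2.181.
L_1/L_2 = (R_1/R_2)²(T_1/T_2)⁴ = (0.500)²(2.181)⁴ = 5.652.
F_1/F_2 = (L_1/L_2)/(d_1/d_2)² = 5.652/(6.00)² = 0.1570.

0.157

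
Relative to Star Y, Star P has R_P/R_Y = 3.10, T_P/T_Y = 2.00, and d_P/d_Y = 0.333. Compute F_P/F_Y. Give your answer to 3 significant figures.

1.39×10^3

L_P/L_Y = (R_P/R_Y)²(T_P/T_Y)⁴ = (3.10)² × (2.00)⁴ = 153.8.
F_P/F_Y = (L_P/L_Y)/(d_P/d_Y)² = 153.8 / (0.333)² = 1387.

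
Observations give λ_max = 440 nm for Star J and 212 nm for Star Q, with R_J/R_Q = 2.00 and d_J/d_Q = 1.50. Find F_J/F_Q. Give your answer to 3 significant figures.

0.0958

Wien's law: T_J/T_Q = λ_Q/λ_J = 212/440 = 0.4818.
L_J/L_Q = (R_J/R_Q)²(T_J/T_Q)⁴ = (2.00)²(0.4818)⁴ = 0.2156.
F_J/F_Q = (L_J/L_Q)/(d_J/d_Q)² = 0.2156/(1.50)² = 0.09581.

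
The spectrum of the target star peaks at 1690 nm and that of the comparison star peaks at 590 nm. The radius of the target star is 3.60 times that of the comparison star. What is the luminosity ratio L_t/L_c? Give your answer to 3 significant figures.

Wien's law gives T ∝ 1/λ_max, so T_t/T_c = λ_c/λ_t = 590/1690 = 0.3491.
Then L ∝ R²T⁴ gives L_t/L_c = (3.60)² × (0.3491)⁴ = 12.96 × 0.01485 = 0.1925.

0.193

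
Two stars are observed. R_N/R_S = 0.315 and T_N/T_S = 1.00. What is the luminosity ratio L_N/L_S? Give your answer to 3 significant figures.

From the Stefan–Boltzmann law, L ∝ R²T⁴, so
L_N/L_S = (R_N/R_S)² (T_N/T_S)⁴ = (0.315)² × (1.00)⁴ = 0.09923 × 1.000 = 0.09923.

0.0992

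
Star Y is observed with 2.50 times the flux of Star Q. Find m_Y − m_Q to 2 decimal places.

-0.99

m_Y − m_Q = −2.5 log₁₀(F_Y/F_Q) = −2.5 log₁₀(2.50) = −2.5 × (0.398) = -0.995.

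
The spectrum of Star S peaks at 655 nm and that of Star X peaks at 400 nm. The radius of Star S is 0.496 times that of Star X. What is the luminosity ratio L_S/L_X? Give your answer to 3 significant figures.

0.0342

Wien's law gives T ∝ 1/λ_max, so T_S/T_X = λ_X/λ_S = 400/655 = 0.6107.
Then L ∝ R²T⁴ gives L_S/L_X = (0.496)² × (0.6107)⁴ = 0.2460 × 0.1391 = 0.03422.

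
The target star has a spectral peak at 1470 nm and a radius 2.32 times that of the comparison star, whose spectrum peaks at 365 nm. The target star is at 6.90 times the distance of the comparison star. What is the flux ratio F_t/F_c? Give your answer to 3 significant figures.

Wien's law: T_t/T_c = λ_c/λ_t = 365/1470 = 0.2483.
L_t/L_c = (R_t/R_c)²(T_t/T_c)⁴ = (2.32)²(0.2483)⁴ = 0.02046.
F_t/F_c = (L_t/L_c)/(d_t/d_c)² = 0.02046/(6.90)² = 4.297×10^-4.

4.30×10^-4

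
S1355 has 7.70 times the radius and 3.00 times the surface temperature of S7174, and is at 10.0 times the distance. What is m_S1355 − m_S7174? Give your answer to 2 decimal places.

L_S1355/L_S7174 = (7.70)²(3.00)⁴ = 4802.
F_S1355/F_S7174 = (L_S1355/L_S7174)/(d_S1355/d_S7174)² = 4802/100.0 = 48.02.
m_S1355 − m_S7174 = −2.5 log₁₀(48.02) = -4.20.

-4.20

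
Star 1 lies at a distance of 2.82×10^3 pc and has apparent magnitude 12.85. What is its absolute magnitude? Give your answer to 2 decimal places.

0.60

M = m − 5 log₁₀(d/10 pc) = 12.85 − 5 log₁₀(2.82×10^3/10)
  = 12.85 − 5 × 2.450 = 12.85 − 12.25 = 0.60.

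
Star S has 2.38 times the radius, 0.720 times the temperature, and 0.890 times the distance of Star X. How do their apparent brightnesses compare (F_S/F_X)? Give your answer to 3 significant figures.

1.92

L_S/L_X = (R_S/R_X)²(T_S/T_X)⁴ = (2.38)² × (0.720)⁴ = 1.522.
F_S/F_X = (L_S/L_X)/(d_S/d_X)² = 1.522 / (0.890)² = 1.922.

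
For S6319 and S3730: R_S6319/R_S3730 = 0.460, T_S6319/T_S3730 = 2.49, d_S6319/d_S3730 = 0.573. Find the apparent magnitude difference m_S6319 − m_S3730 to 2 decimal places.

-3.49

L_S6319/L_S3730 = (0.460)²(2.49)⁴ = 8.134.
F_S6319/F_S3730 = (L_S6319/L_S3730)/(d_S6319/d_S3730)² = 8.134/0.3283 = 24.77.
m_S6319 − m_S3730 = −2.5 log₁₀(24.77) = -3.49.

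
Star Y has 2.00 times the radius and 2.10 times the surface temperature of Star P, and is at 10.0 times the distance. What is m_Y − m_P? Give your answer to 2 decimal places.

L_Y/L_P = (2.00)²(2.10)⁴ = 77.79.
F_Y/F_P = (L_Y/L_P)/(d_Y/d_P)² = 77.79/100.0 = 0.7779.
m_Y − m_P = −2.5 log₁₀(0.7779) = 0.27.

0.27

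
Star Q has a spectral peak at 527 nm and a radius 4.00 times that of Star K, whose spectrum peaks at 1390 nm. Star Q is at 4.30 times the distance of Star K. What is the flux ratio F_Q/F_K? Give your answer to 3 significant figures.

41.9

Wien's law: T_Q/T_K = λ_K/λ_Q = 1390/527 = 2.638.
L_Q/L_K = (R_Q/R_K)²(T_Q/T_K)⁴ = (4.00)²(2.638)⁴ = 774.3.
F_Q/F_K = (L_Q/L_K)/(d_Q/d_K)² = 774.3/(4.30)² = 41.88.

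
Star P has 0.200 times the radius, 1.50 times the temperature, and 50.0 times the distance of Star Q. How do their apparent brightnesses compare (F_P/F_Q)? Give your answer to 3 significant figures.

L_P/L_Q = (R_P/R_Q)²(T_P/T_Q)⁴ = (0.200)² × (1.50)⁴ = 0.2025.
F_P/F_Q = (L_P/L_Q)/(d_P/d_Q)² = 0.2025 / (50.0)² = 8.100×10^-5.

8.10×10^-5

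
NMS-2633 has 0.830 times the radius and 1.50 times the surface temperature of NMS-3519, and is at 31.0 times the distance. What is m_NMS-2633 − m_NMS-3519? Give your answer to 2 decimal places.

6.10

L_NMS-2633/L_NMS-3519 = (0.830)²(1.50)⁴ = 3.488.
F_NMS-2633/F_NMS-3519 = (L_NMS-2633/L_NMS-3519)/(d_NMS-2633/d_NMS-3519)² = 3.488/961.0 = 0.003629.
m_NMS-2633 − m_NMS-3519 = −2.5 log₁₀(0.003629) = 6.10.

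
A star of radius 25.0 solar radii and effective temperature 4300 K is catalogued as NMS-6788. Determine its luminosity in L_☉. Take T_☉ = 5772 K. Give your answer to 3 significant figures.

L/L_☉ = (R/R_☉)² (T/T_☉)⁴ = (25.0)² × (4300/5772)⁴
       = 625.0 × (0.7450)⁴ = 625.0 × 0.3080 = 192.5.

193 L_☉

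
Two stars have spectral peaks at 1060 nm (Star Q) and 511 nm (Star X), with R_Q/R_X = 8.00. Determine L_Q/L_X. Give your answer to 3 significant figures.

Wien's law gives T ∝ 1/λ_max, so T_Q/T_X = λ_X/λ_Q = 511/1060 = 0.4821.
Then L ∝ R²T⁴ gives L_Q/L_X = (8.00)² × (0.4821)⁴ = 64.00 × 0.05401 = 3.457.

3.46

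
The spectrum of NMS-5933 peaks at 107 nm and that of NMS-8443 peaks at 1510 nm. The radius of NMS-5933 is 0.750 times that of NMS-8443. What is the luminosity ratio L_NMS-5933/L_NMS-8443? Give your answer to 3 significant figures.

Wien's law gives T ∝ 1/λ_max, so T_NMS-5933/T_NMS-8443 = λ_NMS-8443/λ_NMS-5933 = 1510/107 = 14.11.
Then L ∝ R²T⁴ gives L_NMS-5933/L_NMS-8443 = (0.750)² × (14.11)⁴ = 0.5625 × 3.966×10^4 = 2.231×10^4.

2.23×10^4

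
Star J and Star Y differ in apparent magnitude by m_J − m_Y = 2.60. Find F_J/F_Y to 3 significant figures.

F_J/F_Y = 10^(−(m_J − m_Y)/2.5) = 10^(-2.60/2.5) = 10^-1.040 = 0.09120.

0.0912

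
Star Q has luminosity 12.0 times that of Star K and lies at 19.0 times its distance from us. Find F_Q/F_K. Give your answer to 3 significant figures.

F = L/(4πd²), so F_Q/F_K = (L_Q/L_K) / (d_Q/d_K)²
= 12.0 / (19.0)² = 12.0 / 361.0 = 0.03324.

0.0332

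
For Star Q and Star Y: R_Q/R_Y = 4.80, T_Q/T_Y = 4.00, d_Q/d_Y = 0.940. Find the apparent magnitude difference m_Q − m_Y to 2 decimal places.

-9.56

L_Q/L_Y = (4.80)²(4.00)⁴ = 5898.
F_Q/F_Y = (L_Q/L_Y)/(d_Q/d_Y)² = 5898/0.8836 = 6675.
m_Q − m_Y = −2.5 log₁₀(6675) = -9.56.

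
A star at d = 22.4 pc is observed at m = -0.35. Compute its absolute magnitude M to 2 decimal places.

-2.10

M = m − 5 log₁₀(d/10 pc) = -0.35 − 5 log₁₀(22.4/10)
  = -0.35 − 5 × 0.350 = -0.35 − 1.75 = -2.10.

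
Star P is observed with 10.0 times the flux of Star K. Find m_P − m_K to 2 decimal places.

-2.50

m_P − m_K = −2.5 log₁₀(F_P/F_K) = −2.5 log₁₀(10.0) = −2.5 × (1.000) = -2.500.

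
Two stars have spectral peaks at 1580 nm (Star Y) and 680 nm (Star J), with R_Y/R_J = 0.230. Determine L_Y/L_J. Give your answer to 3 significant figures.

0.00181

Wien's law gives T ∝ 1/λ_max, so T_Y/T_J = λ_J/λ_Y = 680/1580 = 0.4304.
Then L ∝ R²T⁴ gives L_Y/L_J = (0.230)² × (0.4304)⁴ = 0.05290 × 0.03431 = 0.001815.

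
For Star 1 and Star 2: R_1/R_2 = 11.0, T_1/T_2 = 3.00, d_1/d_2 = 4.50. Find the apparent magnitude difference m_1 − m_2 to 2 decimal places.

L_1/L_2 = (11.0)²(3.00)⁴ = 9801.
F_1/F_2 = (L_1/L_2)/(d_1/d_2)² = 9801/20.25 = 484.0.
m_1 − m_2 = −2.5 log₁₀(484.0) = -6.71.

-6.71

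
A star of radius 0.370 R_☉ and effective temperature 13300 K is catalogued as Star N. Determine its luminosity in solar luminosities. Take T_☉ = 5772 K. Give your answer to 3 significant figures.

L/L_☉ = (R/R_☉)² (T/T_☉)⁴ = (0.370)² × (13300/5772)⁴
       = 0.1369 × (2.304)⁴ = 0.1369 × 28.19 = 3.859.

3.86 solar luminosities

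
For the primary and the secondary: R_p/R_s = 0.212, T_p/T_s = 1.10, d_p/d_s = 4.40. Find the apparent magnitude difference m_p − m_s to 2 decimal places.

6.17

L_p/L_s = (0.212)²(1.10)⁴ = 0.06580.
F_p/F_s = (L_p/L_s)/(d_p/d_s)² = 0.06580/19.36 = 0.003399.
m_p − m_s = −2.5 log₁₀(0.003399) = 6.17.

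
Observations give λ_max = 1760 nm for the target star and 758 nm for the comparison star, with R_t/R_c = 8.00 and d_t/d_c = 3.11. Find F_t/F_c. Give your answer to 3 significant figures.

0.228

Wien's law: T_t/T_c = λ_c/λ_t = 758/1760 = 0.4307.
L_t/L_c = (R_t/R_c)²(T_t/T_c)⁴ = (8.00)²(0.4307)⁴ = 2.202.
F_t/F_c = (L_t/L_c)/(d_t/d_c)² = 2.202/(3.11)² = 0.2277.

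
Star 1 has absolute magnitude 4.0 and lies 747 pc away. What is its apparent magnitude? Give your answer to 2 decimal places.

13.37

m = M + 5 log₁₀(d/10 pc) = 4.0 + 5 log₁₀(747/10)
  = 4.0 + 5 × 1.873 = 4.0 + 9.37 = 13.37.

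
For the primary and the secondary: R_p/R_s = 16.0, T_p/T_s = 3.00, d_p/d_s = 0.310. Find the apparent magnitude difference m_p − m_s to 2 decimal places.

-13.34

L_p/L_s = (16.0)²(3.00)⁴ = 2.074×10^4.
F_p/F_s = (L_p/L_s)/(d_p/d_s)² = 2.074×10^4/0.09610 = 2.158×10^5.
m_p − m_s = −2.5 log₁₀(2.158×10^5) = -13.34.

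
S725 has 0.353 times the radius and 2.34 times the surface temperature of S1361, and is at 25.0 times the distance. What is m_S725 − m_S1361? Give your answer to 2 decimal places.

L_S725/L_S1361 = (0.353)²(2.34)⁴ = 3.736.
F_S725/F_S1361 = (L_S725/L_S1361)/(d_S725/d_S1361)² = 3.736/625.0 = 0.005978.
m_S725 − m_S1361 = −2.5 log₁₀(0.005978) = 5.56.

5.56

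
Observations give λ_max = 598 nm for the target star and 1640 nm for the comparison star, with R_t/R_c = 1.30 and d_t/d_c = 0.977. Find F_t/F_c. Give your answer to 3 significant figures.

Wien's law: T_t/T_c = λ_c/λ_t = 1640/598 = 2.742.
L_t/L_c = (R_t/R_c)²(T_t/T_c)⁴ = (1.30)²(2.742)⁴ = 95.60.
F_t/F_c = (L_t/L_c)/(d_t/d_c)² = 95.60/(0.977)² = 100.2.

100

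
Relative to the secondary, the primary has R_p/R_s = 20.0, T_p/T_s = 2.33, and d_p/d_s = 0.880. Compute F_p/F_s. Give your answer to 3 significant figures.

L_p/L_s = (R_p/R_s)²(T_p/T_s)⁴ = (20.0)² × (2.33)⁴ = 1.179×10^4.
F_p/F_s = (L_p/L_s)/(d_p/d_s)² = 1.179×10^4 / (0.880)² = 1.522×10^4.

1.52×10^4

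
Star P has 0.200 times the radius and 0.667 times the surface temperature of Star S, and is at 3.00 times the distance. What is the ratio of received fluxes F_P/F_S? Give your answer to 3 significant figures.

L_P/L_S = (R_P/R_S)²(T_P/T_S)⁴ = (0.200)² × (0.667)⁴ = 0.007917.
F_P/F_S = (L_P/L_S)/(d_P/d_S)² = 0.007917 / (3.00)² = 8.797×10^-4.

8.80×10^-4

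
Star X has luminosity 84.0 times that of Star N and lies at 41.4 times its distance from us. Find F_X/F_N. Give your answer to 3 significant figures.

0.0490

F = L/(4πd²), so F_X/F_N = (L_X/L_N) / (d_X/d_N)²
= 84.0 / (41.4)² = 84.0 / 1714 = 0.04901.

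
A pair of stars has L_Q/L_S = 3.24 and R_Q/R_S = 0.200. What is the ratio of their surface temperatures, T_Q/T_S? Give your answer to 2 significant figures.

L ∝ R²T⁴ gives T ∝ (L/R²)^(1/4), so
T_Q/T_S = (3.24 / 0.200²)^(1/4) = (81.00)^(1/4) = 3.000.

3.0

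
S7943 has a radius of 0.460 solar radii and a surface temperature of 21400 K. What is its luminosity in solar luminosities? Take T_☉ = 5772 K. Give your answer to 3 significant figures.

L/L_☉ = (R/R_☉)² (T/T_☉)⁴ = (0.460)² × (21400/5772)⁴
       = 0.2116 × (3.708)⁴ = 0.2116 × 189.0 = 39.98.

40.0 solar luminosities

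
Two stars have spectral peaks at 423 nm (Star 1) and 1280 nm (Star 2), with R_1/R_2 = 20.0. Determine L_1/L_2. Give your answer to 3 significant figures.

Wien's law gives T ∝ 1/λ_max, so T_1/T_2 = λ_2/λ_1 = 1280/423 = 3.026.
Then L ∝ R²T⁴ gives L_1/L_2 = (20.0)² × (3.026)⁴ = 400.0 × 83.85 = 3.354×10^4.

3.35×10^4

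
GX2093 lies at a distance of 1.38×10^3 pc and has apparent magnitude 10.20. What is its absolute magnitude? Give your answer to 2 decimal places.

M = m − 5 log₁₀(d/10 pc) = 10.20 − 5 log₁₀(1.38×10^3/10)
  = 10.20 − 5 × 2.140 = 10.20 − 10.70 = -0.50.

-0.50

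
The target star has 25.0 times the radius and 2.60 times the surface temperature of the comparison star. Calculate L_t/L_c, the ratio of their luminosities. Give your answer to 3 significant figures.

From the Stefan–Boltzmann law, L ∝ R²T⁴, so
L_t/L_c = (R_t/R_c)² (T_t/T_c)⁴ = (25.0)² × (2.60)⁴ = 625.0 × 45.70 = 2.856×10^4.

2.86×10^4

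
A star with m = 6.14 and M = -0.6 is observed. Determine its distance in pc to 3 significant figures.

m − M = 5 log₁₀(d/10 pc)
6.14 − (-0.6) = 6.74 = 5 log₁₀(d/10)
d = 10 × 10^(6.74/5) = 10 × 10^1.348 = 222.8 pc.

223 pc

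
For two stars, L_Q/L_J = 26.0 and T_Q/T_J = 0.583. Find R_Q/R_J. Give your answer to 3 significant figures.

15.0

L ∝ R²T⁴ gives R ∝ √L / T², so
R_Q/R_J = √(26.0) / (0.583)² = 5.099 / 0.3399 = 15.00.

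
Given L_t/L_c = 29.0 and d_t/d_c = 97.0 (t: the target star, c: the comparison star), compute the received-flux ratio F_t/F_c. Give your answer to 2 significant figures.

0.0031

F = L/(4πd²), so F_t/F_c = (L_t/L_c) / (d_t/d_c)²
= 29.0 / (97.0)² = 29.0 / 9409 = 0.003082.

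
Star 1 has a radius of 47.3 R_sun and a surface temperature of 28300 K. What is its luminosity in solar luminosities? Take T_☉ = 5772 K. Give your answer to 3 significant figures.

L/L_☉ = (R/R_☉)² (T/T_☉)⁴ = (47.3)² × (28300/5772)⁴
       = 2237 × (4.903)⁴ = 2237 × 577.9 = 1.293×10^6.

1.29×10^6 solar luminosities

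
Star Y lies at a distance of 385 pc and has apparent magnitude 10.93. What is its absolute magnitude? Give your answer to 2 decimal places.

3.00

M = m − 5 log₁₀(d/10 pc) = 10.93 − 5 log₁₀(385/10)
  = 10.93 − 5 × 1.585 = 10.93 − 7.93 = 3.00.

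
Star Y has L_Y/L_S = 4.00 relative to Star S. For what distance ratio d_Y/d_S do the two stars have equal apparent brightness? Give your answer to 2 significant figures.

2.0

Equal flux requires L_Y/d_Y² = L_S/d_S², so d_Y/d_S = √(L_Y/L_S)
= √(4.00) = 2.000.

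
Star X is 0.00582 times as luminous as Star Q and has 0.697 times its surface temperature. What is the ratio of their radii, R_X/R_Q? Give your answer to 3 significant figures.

L ∝ R²T⁴ gives R ∝ √L / T², so
R_X/R_Q = √(0.00582) / (0.697)² = 0.07629 / 0.4858 = 0.1570.

0.157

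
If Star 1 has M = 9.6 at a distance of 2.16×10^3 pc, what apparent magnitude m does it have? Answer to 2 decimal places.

21.27

m = M + 5 log₁₀(d/10 pc) = 9.6 + 5 log₁₀(2.16×10^3/10)
  = 9.6 + 5 × 2.334 = 9.6 + 11.67 = 21.27.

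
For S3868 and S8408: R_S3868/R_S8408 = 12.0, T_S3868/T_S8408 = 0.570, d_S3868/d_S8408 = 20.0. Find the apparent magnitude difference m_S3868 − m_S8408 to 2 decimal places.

3.55

L_S3868/L_S8408 = (12.0)²(0.570)⁴ = 15.20.
F_S3868/F_S8408 = (L_S3868/L_S8408)/(d_S3868/d_S8408)² = 15.20/400.0 = 0.03800.
m_S3868 − m_S8408 = −2.5 log₁₀(0.03800) = 3.55.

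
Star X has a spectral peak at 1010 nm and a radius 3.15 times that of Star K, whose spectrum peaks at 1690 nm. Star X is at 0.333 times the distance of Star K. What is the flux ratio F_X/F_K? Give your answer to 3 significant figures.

Wien's law: T_X/T_K = λ_K/λ_X = 1690/1010 = 1.673.
L_X/L_K = (R_X/R_K)²(T_X/T_K)⁴ = (3.15)²(1.673)⁴ = 77.78.
F_X/F_K = (L_X/L_K)/(d_X/d_K)² = 77.78/(0.333)² = 701.4.

701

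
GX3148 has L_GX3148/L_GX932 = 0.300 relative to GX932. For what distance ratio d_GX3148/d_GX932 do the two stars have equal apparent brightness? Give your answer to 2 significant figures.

Equal flux requires L_GX3148/d_GX3148² = L_GX932/d_GX932², so d_GX3148/d_GX932 = √(L_GX3148/L_GX932)
= √(0.300) = 0.5477.

0.55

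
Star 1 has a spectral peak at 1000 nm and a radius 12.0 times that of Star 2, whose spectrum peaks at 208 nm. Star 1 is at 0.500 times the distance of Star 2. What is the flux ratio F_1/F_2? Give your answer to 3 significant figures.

Wien's law: T_1/T_2 = λ_2/λ_1 = 208/1000 = 0.2080.
L_1/L_2 = (R_1/R_2)²(T_1/T_2)⁴ = (12.0)²(0.2080)⁴ = 0.2695.
F_1/F_2 = (L_1/L_2)/(d_1/d_2)² = 0.2695/(0.500)² = 1.078.

1.08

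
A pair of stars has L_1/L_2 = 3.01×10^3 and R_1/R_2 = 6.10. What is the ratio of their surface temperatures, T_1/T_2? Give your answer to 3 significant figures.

L ∝ R²T⁴ gives T ∝ (L/R²)^(1/4), so
T_1/T_2 = (3.01×10^3 / 6.10²)^(1/4) = (80.89)^(1/4) = 2.999.

3.00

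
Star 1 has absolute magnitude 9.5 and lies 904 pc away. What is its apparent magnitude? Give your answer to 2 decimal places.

m = M + 5 log₁₀(d/10 pc) = 9.5 + 5 log₁₀(904/10)
  = 9.5 + 5 × 1.956 = 9.5 + 9.78 = 19.28.

19.28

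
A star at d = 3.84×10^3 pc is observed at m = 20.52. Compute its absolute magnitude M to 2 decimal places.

7.60

M = m − 5 log₁₀(d/10 pc) = 20.52 − 5 log₁₀(3.84×10^3/10)
  = 20.52 − 5 × 2.584 = 20.52 − 12.92 = 7.60.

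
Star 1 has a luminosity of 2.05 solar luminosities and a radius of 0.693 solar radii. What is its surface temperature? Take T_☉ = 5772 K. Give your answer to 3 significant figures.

8.30×10^3 K

T/T_☉ = (L/L_☉)^(1/4) / (R/R_☉)^(1/2)
T = 5772 × (2.05)^(1/4) / √(0.693) = 5772 × 1.197 / 0.8325 = 8297 K.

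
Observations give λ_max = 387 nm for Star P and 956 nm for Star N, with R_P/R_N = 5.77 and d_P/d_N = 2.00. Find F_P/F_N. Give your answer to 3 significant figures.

310

Wien's law: T_P/T_N = λ_N/λ_P = 956/387 = 2.470.
L_P/L_N = (R_P/R_N)²(T_P/T_N)⁴ = (5.77)²(2.470)⁴ = 1240.
F_P/F_N = (L_P/L_N)/(d_P/d_N)² = 1240/(2.00)² = 309.9.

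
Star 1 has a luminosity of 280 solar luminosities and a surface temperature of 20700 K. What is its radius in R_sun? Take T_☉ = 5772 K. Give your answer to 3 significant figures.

1.30 R_sun

R/R_☉ = √(L/L_☉) / (T/T_☉)² = √(280) / (3.586)²
       = 16.73 / 12.86 = 1.301.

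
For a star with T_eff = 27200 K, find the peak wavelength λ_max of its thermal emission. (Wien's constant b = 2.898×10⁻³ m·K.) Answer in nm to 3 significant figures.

λ_max = b/T = 2.898×10⁻³ / 27200 = 1.07×10^-7 m = 106.5 nm.

107 nm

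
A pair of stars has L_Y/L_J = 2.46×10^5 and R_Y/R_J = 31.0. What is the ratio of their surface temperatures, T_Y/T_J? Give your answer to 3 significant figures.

4.00

L ∝ R²T⁴ gives T ∝ (L/R²)^(1/4), so
T_Y/T_J = (2.46×10^5 / 31.0²)^(1/4) = (256.0)^(1/4) = 4.000.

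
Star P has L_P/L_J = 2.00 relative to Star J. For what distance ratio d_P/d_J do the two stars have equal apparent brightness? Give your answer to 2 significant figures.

1.4

Equal flux requires L_P/d_P² = L_J/d_J², so d_P/d_J = √(L_P/L_J)
= √(2.00) = 1.414.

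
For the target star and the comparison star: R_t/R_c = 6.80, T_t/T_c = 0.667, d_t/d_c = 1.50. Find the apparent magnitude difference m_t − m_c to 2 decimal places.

-1.52

L_t/L_c = (6.80)²(0.667)⁴ = 9.152.
F_t/F_c = (L_t/L_c)/(d_t/d_c)² = 9.152/2.250 = 4.068.
m_t − m_c = −2.5 log₁₀(4.068) = -1.52.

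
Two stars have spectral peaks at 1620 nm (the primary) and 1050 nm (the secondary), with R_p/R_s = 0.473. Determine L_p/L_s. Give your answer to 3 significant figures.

Wien's law gives T ∝ 1/λ_max, so T_p/T_s = λ_s/λ_p = 1050/1620 = 0.6481.
Then L ∝ R²T⁴ gives L_p/L_s = (0.473)² × (0.6481)⁴ = 0.2237 × 0.1765 = 0.03948.

0.0395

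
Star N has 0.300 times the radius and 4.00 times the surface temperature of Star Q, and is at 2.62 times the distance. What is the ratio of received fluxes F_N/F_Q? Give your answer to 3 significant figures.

L_N/L_Q = (R_N/R_Q)²(T_N/T_Q)⁴ = (0.300)² × (4.00)⁴ = 23.04.
F_N/F_Q = (L_N/L_Q)/(d_N/d_Q)² = 23.04 / (2.62)² = 3.356.

3.36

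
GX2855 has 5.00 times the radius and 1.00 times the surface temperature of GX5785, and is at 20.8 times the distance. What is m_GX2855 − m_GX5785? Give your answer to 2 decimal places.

3.10

L_GX2855/L_GX5785 = (5.00)²(1.00)⁴ = 25.00.
F_GX2855/F_GX5785 = (L_GX2855/L_GX5785)/(d_GX2855/d_GX5785)² = 25.00/432.6 = 0.05778.
m_GX2855 − m_GX5785 = −2.5 log₁₀(0.05778) = 3.10.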